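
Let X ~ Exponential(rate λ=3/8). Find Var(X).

For X ~ Exponential(rate λ=3/8):
Var(X) = \frac{64}{9}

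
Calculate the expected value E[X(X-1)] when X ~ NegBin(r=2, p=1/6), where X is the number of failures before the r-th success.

E[X(X-1)] = E[X² - X] = E[X²] - E[X]
E[X] = 10
E[X²] = Var(X) + (E[X])² = 60 + (10)² = 160
E[X(X-1)] = 160 - 10 = 150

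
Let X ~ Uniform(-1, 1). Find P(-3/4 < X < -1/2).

P(-3/4 < X < -1/2) = ∫_{-3/4}^{-1/2} f(x) dx
where f(x) = \frac{1}{2}
= \frac{1}{8}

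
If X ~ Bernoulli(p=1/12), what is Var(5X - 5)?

For X ~ Bernoulli(p=1/12):
Var(X) = \frac{11}{144}
Var(5X - 5) = (5)² × Var(X) = 25 × \frac{11}{144} = \frac{275}{144}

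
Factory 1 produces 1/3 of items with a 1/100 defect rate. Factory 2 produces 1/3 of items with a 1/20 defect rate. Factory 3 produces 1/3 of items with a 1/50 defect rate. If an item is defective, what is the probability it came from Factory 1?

Using Bayes' theorem:
P(F1) = 1/3, P(D|F1) = 1/100
P(F2) = 1/3, P(D|F2) = 1/20
P(F3) = 1/3, P(D|F3) = 1/50
P(D) = P(D|F1)P(F1) + P(D|F2)P(F2) + P(D|F3)P(F3)
     = \frac{2}{75}
P(F1|D) = P(D|F1)P(F1) / P(D)
= \frac{1}{8}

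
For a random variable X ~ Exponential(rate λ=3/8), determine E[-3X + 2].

For X ~ Exponential(rate λ=3/8):
E[X] = \frac{8}{3}
E[-3X + 2] = -3 × E[X] + 2 = -6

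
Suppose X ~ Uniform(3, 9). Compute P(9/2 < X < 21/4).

P(9/2 < X < 21/4) = ∫_{9/2}^{21/4} f(x) dx
where f(x) = \frac{1}{6}
= \frac{1}{8}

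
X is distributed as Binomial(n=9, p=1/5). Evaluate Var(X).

For X ~ Binomial(n=9, p=1/5):
Var(X) = \frac{36}{25}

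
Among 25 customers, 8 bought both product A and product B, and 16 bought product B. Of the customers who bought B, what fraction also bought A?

P(A ∩ B) = 8/25
P(B) = 16/25
P(A|B) = P(A ∩ B) / P(B) = (8/25) / (16/25) = 1/2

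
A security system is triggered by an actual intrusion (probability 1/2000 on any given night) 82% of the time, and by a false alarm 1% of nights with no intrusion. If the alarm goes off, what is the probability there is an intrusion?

Let D = the rare event, + = positive/flagged.
P(D) = 1/2000
P(+|D) = 82/100 = 41/50
P(+|D') = 1/100
P(+) = P(+|D)P(D) + P(+|D')P(D')
     = \frac{41}{50} × \frac{1}{2000} + \frac{1}{100} × \frac{1999}{2000}
     = \frac{2081}{200000}
P(D|+) = P(+|D)P(D)/P(+) = \frac{82}{2081}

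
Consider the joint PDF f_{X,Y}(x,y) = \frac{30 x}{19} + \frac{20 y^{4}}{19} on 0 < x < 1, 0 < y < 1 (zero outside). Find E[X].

E[X] = ∫_0^1 ∫_0^1 x × f(x,y) dy dx
= ∫_0^1 ∫_0^1 x × (\frac{30 x}{19} + \frac{20 y^{4}}{19}) dy dx
= \frac{12}{19}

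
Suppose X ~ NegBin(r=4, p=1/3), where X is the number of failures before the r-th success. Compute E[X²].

Using the identity E[X²] = Var(X) + (E[X])²:
E[X] = 8
Var(X) = 24
E[X²] = 24 + (8)²
= 88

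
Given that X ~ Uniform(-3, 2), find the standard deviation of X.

For X ~ Uniform(-3, 2):
Var(X) = \frac{25}{12}
SD(X) = √(Var(X)) = √(\frac{25}{12}) = \frac{5 \sqrt{3}}{6}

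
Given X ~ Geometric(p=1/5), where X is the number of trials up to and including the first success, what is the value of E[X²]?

Using the identity E[X²] = Var(X) + (E[X])²:
E[X] = 5
Var(X) = 20
E[X²] = 20 + (5)²
= 45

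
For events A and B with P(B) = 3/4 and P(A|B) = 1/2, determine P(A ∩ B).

By definition, P(A|B) = P(A ∩ B) / P(B)
So P(A ∩ B) = P(A|B) × P(B)
= 1/2 × 3/4
= 3/8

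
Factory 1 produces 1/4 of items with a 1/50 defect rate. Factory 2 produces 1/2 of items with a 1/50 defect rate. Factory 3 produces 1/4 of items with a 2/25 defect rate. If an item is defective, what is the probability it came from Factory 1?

Using Bayes' theorem:
P(F1) = 1/4, P(D|F1) = 1/50
P(F2) = 1/2, P(D|F2) = 1/50
P(F3) = 1/4, P(D|F3) = 2/25
P(D) = P(D|F1)P(F1) + P(D|F2)P(F2) + P(D|F3)P(F3)
     = \frac{7}{200}
P(F1|D) = P(D|F1)P(F1) / P(D)
= \frac{1}{7}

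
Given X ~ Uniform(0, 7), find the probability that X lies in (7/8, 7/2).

P(7/8 < X < 7/2) = ∫_{7/8}^{7/2} f(x) dx
where f(x) = \frac{1}{7}
= \frac{3}{8}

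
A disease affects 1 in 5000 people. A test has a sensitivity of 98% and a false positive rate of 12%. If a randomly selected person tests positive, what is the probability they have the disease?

Let D = the rare event, + = positive/flagged.
P(D) = 1/5000
P(+|D) = 98/100 = 49/50
P(+|D') = 12/100 = 3/25
P(+) = P(+|D)P(D) + P(+|D')P(D')
     = \frac{49}{50} × \frac{1}{5000} + \frac{3}{25} × \frac{4999}{5000}
     = \frac{30043}{250000}
P(D|+) = P(+|D)P(D)/P(+) = \frac{49}{30043}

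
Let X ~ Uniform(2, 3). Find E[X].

For X ~ Uniform(2, 3), the expected value is:
E[X] = \frac{5}{2}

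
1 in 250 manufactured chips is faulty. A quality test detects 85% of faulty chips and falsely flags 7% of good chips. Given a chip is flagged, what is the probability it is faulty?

Let D = the rare event, + = positive/flagged.
P(D) = 1/250
P(+|D) = 85/100 = 17/20
P(+|D') = 7/100
P(+) = P(+|D)P(D) + P(+|D')P(D')
     = \frac{17}{20} × \frac{1}{250} + \frac{7}{100} × \frac{249}{250}
     = \frac{457}{6250}
P(D|+) = P(+|D)P(D)/P(+) = \frac{85}{1828}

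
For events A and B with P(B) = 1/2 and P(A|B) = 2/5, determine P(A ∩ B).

By definition, P(A|B) = P(A ∩ B) / P(B)
So P(A ∩ B) = P(A|B) × P(B)
= 2/5 × 1/2
= 1/5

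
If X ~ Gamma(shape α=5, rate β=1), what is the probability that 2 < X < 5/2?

P(2 < X < 5/2) = ∫_{2}^{5/2} f(x) dx
where f(x) = \frac{x^{4} e^{- x}}{24}
= - \frac{4169}{384 e^{\frac{5}{2}}} + \frac{7}{e^{2}}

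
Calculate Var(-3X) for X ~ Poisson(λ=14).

For X ~ Poisson(λ=14):
Var(X) = 14
Var(-3X) = (-3)² × Var(X) = 9 × 14 = 126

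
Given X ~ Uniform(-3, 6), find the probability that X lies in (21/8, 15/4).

P(21/8 < X < 15/4) = ∫_{21/8}^{15/4} f(x) dx
where f(x) = \frac{1}{9}
= \frac{1}{8}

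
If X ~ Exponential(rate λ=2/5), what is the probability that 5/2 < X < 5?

P(5/2 < X < 5) = ∫_{5/2}^{5} f(x) dx
where f(x) = \frac{2 e^{- \frac{2 x}{5}}}{5}
= - \frac{1 - e}{e^{2}}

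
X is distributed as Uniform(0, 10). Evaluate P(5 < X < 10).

P(5 < X < 10) = ∫_{5}^{10} f(x) dx
where f(x) = \frac{1}{10}
= \frac{1}{2}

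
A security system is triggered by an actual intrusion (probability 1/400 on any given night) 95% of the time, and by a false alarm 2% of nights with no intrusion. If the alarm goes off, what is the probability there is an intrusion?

Let D = the rare event, + = positive/flagged.
P(D) = 1/400
P(+|D) = 95/100 = 19/20
P(+|D') = 2/100 = 1/50
P(+) = P(+|D)P(D) + P(+|D')P(D')
     = \frac{19}{20} × \frac{1}{400} + \frac{1}{50} × \frac{399}{400}
     = \frac{893}{40000}
P(D|+) = P(+|D)P(D)/P(+) = \frac{5}{47}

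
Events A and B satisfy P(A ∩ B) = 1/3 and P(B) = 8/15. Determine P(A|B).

P(A|B) = P(A ∩ B) / P(B)
= (1/3) / (8/15)
= 5/8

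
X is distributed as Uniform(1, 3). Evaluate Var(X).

For X ~ Uniform(1, 3):
Var(X) = \frac{1}{3}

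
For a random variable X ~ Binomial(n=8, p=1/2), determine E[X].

For X ~ Binomial(n=8, p=1/2), the expected value is:
E[X] = 4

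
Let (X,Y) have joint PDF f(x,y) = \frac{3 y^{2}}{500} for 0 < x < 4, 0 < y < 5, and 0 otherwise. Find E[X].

f_X(x) = ∫_0^5 \frac{3 y^{2}}{500} dy = \frac{1}{4}
E[X] = ∫_0^4 x × (\frac{1}{4}) dx = 2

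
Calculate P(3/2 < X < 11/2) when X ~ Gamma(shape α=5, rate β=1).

P(3/2 < X < 11/2) = ∫_{3/2}^{11/2} f(x) dx
where f(x) = \frac{x^{4} e^{- x}}{24}
= \frac{-33593 + 1689 e^{4}}{384 e^{\frac{11}{2}}}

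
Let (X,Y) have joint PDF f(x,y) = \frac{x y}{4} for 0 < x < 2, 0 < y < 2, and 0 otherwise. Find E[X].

f_X(x) = ∫_0^2 \frac{x y}{4} dy = \frac{x}{2}
E[X] = ∫_0^2 x × (\frac{x}{2}) dx = \frac{4}{3}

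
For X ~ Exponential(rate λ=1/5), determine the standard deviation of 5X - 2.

For X ~ Exponential(rate λ=1/5):
Var(X) = 25
SD(X) = √(Var(X)) = √(25) = 5
SD(5X - 2) = |5| × SD(X) = 5 × 5 = 25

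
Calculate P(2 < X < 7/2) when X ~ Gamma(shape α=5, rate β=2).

P(2 < X < 7/2) = ∫_{2}^{7/2} f(x) dx
where f(x) = \frac{4 x^{4} e^{- 2 x}}{3}
= \frac{-4553 + 824 e^{3}}{24 e^{7}}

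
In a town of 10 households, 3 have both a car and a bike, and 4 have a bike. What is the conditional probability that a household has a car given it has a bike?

P(A ∩ B) = 3/10
P(B) = 4/10 = 2/5
P(A|B) = P(A ∩ B) / P(B) = (3/10) / (2/5) = 3/4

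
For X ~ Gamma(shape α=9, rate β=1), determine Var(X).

For X ~ Gamma(shape α=9, rate β=1):
Var(X) = 9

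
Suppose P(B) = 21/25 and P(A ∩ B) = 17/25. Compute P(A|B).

P(A|B) = P(A ∩ B) / P(B)
= (17/25) / (21/25)
= 17/21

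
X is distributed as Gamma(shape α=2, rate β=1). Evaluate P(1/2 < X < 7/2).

P(1/2 < X < 7/2) = ∫_{1/2}^{7/2} f(x) dx
where f(x) = x e^{- x}
= \frac{3 \left(-3 + e^{3}\right)}{2 e^{\frac{7}{2}}}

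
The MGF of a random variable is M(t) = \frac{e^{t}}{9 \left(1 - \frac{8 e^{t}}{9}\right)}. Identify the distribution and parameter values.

The MGF M(t) = \frac{e^{t}}{9 \left(1 - \frac{8 e^{t}}{9}\right)} is the standard form for the Geometric distribution.
Comparing with the known MGF formula identifies: Geometric(p=1/9), X = trial number of first success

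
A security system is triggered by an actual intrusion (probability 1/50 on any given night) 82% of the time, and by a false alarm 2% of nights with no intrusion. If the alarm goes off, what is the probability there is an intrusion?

Let D = the rare event, + = positive/flagged.
P(D) = 1/50
P(+|D) = 82/100 = 41/50
P(+|D') = 2/100 = 1/50
P(+) = P(+|D)P(D) + P(+|D')P(D')
     = \frac{41}{50} × \frac{1}{50} + \frac{1}{50} × \frac{49}{50}
     = \frac{9}{250}
P(D|+) = P(+|D)P(D)/P(+) = \frac{41}{90}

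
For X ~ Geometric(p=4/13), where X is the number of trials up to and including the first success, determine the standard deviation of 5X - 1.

For X ~ Geometric(p=4/13), where X is the number of trials up to and including the first success:
Var(X) = \frac{117}{16}
SD(X) = √(Var(X)) = √(\frac{117}{16}) = \frac{3 \sqrt{13}}{4}
SD(5X - 1) = |5| × SD(X) = 5 × \frac{3 \sqrt{13}}{4} = \frac{15 \sqrt{13}}{4}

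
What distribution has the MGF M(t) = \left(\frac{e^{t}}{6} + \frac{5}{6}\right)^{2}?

The MGF M(t) = \left(\frac{e^{t}}{6} + \frac{5}{6}\right)^{2} is the standard form for the Binomial distribution.
Comparing with the known MGF formula identifies: Binomial(n=2, p=1/6)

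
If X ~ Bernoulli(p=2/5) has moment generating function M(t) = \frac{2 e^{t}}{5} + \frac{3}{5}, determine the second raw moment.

To find E[X^2], compute M^(2)(0):
M^(1)(t) = \frac{2 e^{t}}{5}
M^(2)(t) = \frac{2 e^{t}}{5}
M^(2)(0) = \frac{2}{5}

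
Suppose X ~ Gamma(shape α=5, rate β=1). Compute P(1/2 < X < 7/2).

P(1/2 < X < 7/2) = ∫_{1/2}^{7/2} f(x) dx
where f(x) = \frac{x^{4} e^{- x}}{24}
= \frac{-3075 + 211 e^{3}}{128 e^{\frac{7}{2}}}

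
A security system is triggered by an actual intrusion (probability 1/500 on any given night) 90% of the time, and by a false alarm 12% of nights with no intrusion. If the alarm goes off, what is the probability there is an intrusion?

Let D = the rare event, + = positive/flagged.
P(D) = 1/500
P(+|D) = 90/100 = 9/10
P(+|D') = 12/100 = 3/25
P(+) = P(+|D)P(D) + P(+|D')P(D')
     = \frac{9}{10} × \frac{1}{500} + \frac{3}{25} × \frac{499}{500}
     = \frac{3039}{25000}
P(D|+) = P(+|D)P(D)/P(+) = \frac{15}{1013}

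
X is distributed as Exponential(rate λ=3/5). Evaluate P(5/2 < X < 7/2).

P(5/2 < X < 7/2) = ∫_{5/2}^{7/2} f(x) dx
where f(x) = \frac{3 e^{- \frac{3 x}{5}}}{5}
= - \frac{1}{e^{\frac{21}{10}}} + e^{- \frac{3}{2}}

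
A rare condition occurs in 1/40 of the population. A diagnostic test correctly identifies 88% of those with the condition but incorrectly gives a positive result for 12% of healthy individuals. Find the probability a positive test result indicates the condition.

Let D = the rare event, + = positive/flagged.
P(D) = 1/40
P(+|D) = 88/100 = 22/25
P(+|D') = 12/100 = 3/25
P(+) = P(+|D)P(D) + P(+|D')P(D')
     = \frac{22}{25} × \frac{1}{40} + \frac{3}{25} × \frac{39}{40}
     = \frac{139}{1000}
P(D|+) = P(+|D)P(D)/P(+) = \frac{22}{139}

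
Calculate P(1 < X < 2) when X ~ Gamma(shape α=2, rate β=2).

P(1 < X < 2) = ∫_{1}^{2} f(x) dx
where f(x) = 4 x e^{- 2 x}
= \frac{-5 + 3 e^{2}}{e^{4}}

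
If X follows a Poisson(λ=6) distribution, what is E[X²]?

Using the identity E[X²] = Var(X) + (E[X])²:
E[X] = 6
Var(X) = 6
E[X²] = 6 + (6)²
= 42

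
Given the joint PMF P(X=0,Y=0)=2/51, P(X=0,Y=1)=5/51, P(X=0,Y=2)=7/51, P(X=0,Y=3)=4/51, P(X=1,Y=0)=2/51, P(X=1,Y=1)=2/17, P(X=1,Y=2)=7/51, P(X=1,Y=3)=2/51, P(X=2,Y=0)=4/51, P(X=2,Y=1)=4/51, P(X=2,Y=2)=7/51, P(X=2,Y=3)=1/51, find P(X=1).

P(X=1) = P(X=1,Y=0) + P(X=1,Y=1) + P(X=1,Y=2) + P(X=1,Y=3)
= 2/51 + 2/17 + 7/51 + 2/51
= 1/3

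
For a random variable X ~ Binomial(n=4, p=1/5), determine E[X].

For X ~ Binomial(n=4, p=1/5), the expected value is:
E[X] = \frac{4}{5}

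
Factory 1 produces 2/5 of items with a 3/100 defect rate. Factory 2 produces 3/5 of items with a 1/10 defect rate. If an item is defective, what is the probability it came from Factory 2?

Using Bayes' theorem:
P(F1) = 2/5, P(D|F1) = 3/100
P(F2) = 3/5, P(D|F2) = 1/10
P(D) = P(D|F1)P(F1) + P(D|F2)P(F2)
     = \frac{9}{125}
P(F2|D) = P(D|F2)P(F2) / P(D)
= \frac{5}{6}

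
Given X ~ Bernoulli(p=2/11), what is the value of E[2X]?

For X ~ Bernoulli(p=2/11):
E[X] = \frac{2}{11}
E[2X] = 2 × E[X] + 0 = \frac{4}{11}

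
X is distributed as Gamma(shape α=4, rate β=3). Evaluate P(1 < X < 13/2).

P(1 < X < 13/2) = ∫_{1}^{13/2} f(x) dx
where f(x) = \frac{27 x^{3} e^{- 3 x}}{2}
= - \frac{23143}{16 e^{\frac{39}{2}}} + \frac{13}{e^{3}}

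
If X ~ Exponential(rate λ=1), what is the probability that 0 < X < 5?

P(0 < X < 5) = ∫_{0}^{5} f(x) dx
where f(x) = e^{- x}
= 1 - e^{-5}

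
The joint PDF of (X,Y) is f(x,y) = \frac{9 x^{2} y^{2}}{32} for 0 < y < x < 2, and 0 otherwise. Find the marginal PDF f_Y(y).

f_Y(y) = ∫_y^2 \frac{9 x^{2} y^{2}}{32} dx = \frac{3 y^{2} \left(8 - y^{3}\right)}{32}
for 0 < y < 2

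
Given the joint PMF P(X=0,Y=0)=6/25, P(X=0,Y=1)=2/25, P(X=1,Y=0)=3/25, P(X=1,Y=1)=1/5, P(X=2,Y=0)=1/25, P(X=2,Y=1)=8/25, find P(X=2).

P(X=2) = P(X=2,Y=0) + P(X=2,Y=1)
= 1/25 + 8/25
= 9/25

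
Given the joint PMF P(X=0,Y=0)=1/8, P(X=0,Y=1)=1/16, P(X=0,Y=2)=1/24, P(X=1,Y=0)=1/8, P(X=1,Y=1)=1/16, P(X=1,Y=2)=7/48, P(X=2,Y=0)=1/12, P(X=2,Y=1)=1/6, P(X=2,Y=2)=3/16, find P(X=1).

P(X=1) = P(X=1,Y=0) + P(X=1,Y=1) + P(X=1,Y=2)
= 1/8 + 1/16 + 7/48
= 1/3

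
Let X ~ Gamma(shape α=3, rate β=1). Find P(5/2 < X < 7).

P(5/2 < X < 7) = ∫_{5/2}^{7} f(x) dx
where f(x) = \frac{x^{2} e^{- x}}{2}
= - \frac{65}{2 e^{7}} + \frac{53}{8 e^{\frac{5}{2}}}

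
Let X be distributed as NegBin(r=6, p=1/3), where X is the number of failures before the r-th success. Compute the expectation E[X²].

Using the identity E[X²] = Var(X) + (E[X])²:
E[X] = 12
Var(X) = 36
E[X²] = 36 + (12)²
= 180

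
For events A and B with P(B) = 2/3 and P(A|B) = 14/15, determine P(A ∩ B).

By definition, P(A|B) = P(A ∩ B) / P(B)
So P(A ∩ B) = P(A|B) × P(B)
= 14/15 × 2/3
= 28/45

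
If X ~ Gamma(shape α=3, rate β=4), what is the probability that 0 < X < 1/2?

P(0 < X < 1/2) = ∫_{0}^{1/2} f(x) dx
where f(x) = 32 x^{2} e^{- 4 x}
= 1 - \frac{5}{e^{2}}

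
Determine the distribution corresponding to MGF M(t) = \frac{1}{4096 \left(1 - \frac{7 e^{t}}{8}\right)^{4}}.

The MGF M(t) = \frac{1}{4096 \left(1 - \frac{7 e^{t}}{8}\right)^{4}} is the standard form for the NegativeBinomial distribution.
Comparing with the known MGF formula identifies: NegBin(r=4, p=1/8), X = failures before r-th success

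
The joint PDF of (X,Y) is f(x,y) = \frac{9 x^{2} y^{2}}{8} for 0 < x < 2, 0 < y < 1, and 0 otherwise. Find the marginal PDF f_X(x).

f_X(x) = ∫_0^1 f(x,y) dy
= ∫_0^1 \frac{9 x^{2} y^{2}}{8} dy
= \frac{3 x^{2}}{8} for 0 < x < 2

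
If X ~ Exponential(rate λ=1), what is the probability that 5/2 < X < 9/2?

P(5/2 < X < 9/2) = ∫_{5/2}^{9/2} f(x) dx
where f(x) = e^{- x}
= - \frac{1 - e^{2}}{e^{\frac{9}{2}}}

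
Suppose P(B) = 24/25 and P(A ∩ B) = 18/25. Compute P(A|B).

P(A|B) = P(A ∩ B) / P(B)
= (18/25) / (24/25)
= 3/4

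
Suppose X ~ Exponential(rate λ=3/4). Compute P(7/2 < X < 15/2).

P(7/2 < X < 15/2) = ∫_{7/2}^{15/2} f(x) dx
where f(x) = \frac{3 e^{- \frac{3 x}{4}}}{4}
= - \frac{1 - e^{3}}{e^{\frac{45}{8}}}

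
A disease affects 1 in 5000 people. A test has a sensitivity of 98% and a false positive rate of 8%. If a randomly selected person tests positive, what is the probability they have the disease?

Let D = the rare event, + = positive/flagged.
P(D) = 1/5000
P(+|D) = 98/100 = 49/50
P(+|D') = 8/100 = 2/25
P(+) = P(+|D)P(D) + P(+|D')P(D')
     = \frac{49}{50} × \frac{1}{5000} + \frac{2}{25} × \frac{4999}{5000}
     = \frac{4009}{50000}
P(D|+) = P(+|D)P(D)/P(+) = \frac{49}{20045}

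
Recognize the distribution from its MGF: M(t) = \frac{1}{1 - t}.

The MGF M(t) = \frac{1}{1 - t} is the standard form for the Exponential distribution.
Comparing with the known MGF formula identifies: Exponential(rate λ=1)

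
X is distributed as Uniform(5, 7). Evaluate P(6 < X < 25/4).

P(6 < X < 25/4) = ∫_{6}^{25/4} f(x) dx
where f(x) = \frac{1}{2}
= \frac{1}{8}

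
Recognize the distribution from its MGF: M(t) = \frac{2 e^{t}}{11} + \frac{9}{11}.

The MGF M(t) = \frac{2 e^{t}}{11} + \frac{9}{11} is the standard form for the Bernoulli distribution.
Comparing with the known MGF formula identifies: Bernoulli(p=2/11)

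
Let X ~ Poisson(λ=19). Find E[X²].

Using the identity E[X²] = Var(X) + (E[X])²:
E[X] = 19
Var(X) = 19
E[X²] = 19 + (19)²
= 380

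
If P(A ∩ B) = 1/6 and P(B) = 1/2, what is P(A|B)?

P(A|B) = P(A ∩ B) / P(B)
= (1/6) / (1/2)
= 1/3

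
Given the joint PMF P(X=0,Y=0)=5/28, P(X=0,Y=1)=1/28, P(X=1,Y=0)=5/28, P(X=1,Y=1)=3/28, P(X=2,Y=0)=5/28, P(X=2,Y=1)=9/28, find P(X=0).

P(X=0) = P(X=0,Y=0) + P(X=0,Y=1)
= 5/28 + 1/28
= 3/14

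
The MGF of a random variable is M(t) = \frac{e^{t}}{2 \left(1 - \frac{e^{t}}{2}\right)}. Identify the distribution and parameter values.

The MGF M(t) = \frac{e^{t}}{2 \left(1 - \frac{e^{t}}{2}\right)} is the standard form for the Geometric distribution.
Comparing with the known MGF formula identifies: Geometric(p=1/2), X = trial number of first success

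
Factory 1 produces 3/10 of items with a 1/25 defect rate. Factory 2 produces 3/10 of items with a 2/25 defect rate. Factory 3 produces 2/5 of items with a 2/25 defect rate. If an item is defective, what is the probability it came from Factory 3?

Using Bayes' theorem:
P(F1) = 3/10, P(D|F1) = 1/25
P(F2) = 3/10, P(D|F2) = 2/25
P(F3) = 2/5, P(D|F3) = 2/25
P(D) = P(D|F1)P(F1) + P(D|F2)P(F2) + P(D|F3)P(F3)
     = \frac{17}{250}
P(F3|D) = P(D|F3)P(F3) / P(D)
= \frac{8}{17}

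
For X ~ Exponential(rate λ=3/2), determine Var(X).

For X ~ Exponential(rate λ=3/2):
Var(X) = \frac{4}{9}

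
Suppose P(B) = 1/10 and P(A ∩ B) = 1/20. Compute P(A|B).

P(A|B) = P(A ∩ B) / P(B)
= (1/20) / (1/10)
= 1/2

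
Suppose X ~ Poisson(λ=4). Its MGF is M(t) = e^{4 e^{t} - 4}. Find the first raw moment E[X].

To find E[X], compute M^(1)(0):
M^(1)(t) = 4 e^{t} e^{4 e^{t} - 4}
M^(1)(0) = 4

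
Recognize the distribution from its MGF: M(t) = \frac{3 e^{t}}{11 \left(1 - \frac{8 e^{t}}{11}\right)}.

The MGF M(t) = \frac{3 e^{t}}{11 \left(1 - \frac{8 e^{t}}{11}\right)} is the standard form for the Geometric distribution.
Comparing with the known MGF formula identifies: Geometric(p=3/11), X = trial number of first success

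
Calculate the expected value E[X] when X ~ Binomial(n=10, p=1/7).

For X ~ Binomial(n=10, p=1/7), the expected value is:
E[X] = \frac{10}{7}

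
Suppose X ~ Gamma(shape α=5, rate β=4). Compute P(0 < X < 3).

P(0 < X < 3) = ∫_{0}^{3} f(x) dx
where f(x) = \frac{128 x^{4} e^{- 4 x}}{3}
= 1 - \frac{1237}{e^{12}}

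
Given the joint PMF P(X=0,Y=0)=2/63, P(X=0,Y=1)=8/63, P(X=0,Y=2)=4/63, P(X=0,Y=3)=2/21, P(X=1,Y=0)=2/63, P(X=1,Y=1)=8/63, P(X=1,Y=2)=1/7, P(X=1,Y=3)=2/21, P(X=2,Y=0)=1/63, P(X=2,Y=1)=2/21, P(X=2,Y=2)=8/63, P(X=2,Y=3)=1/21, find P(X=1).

P(X=1) = P(X=1,Y=0) + P(X=1,Y=1) + P(X=1,Y=2) + P(X=1,Y=3)
= 2/63 + 8/63 + 1/7 + 2/21
= 25/63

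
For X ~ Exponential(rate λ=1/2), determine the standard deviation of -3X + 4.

For X ~ Exponential(rate λ=1/2):
Var(X) = 4
SD(X) = √(Var(X)) = √(4) = 2
SD(-3X + 4) = |-3| × SD(X) = 3 × 2 = 6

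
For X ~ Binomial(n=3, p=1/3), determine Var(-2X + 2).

For X ~ Binomial(n=3, p=1/3):
Var(X) = \frac{2}{3}
Var(-2X + 2) = (-2)² × Var(X) = 4 × \frac{2}{3} = \frac{8}{3}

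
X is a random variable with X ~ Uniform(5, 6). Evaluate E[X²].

Using the identity E[X²] = Var(X) + (E[X])²:
E[X] = \frac{11}{2}
Var(X) = \frac{1}{12}
E[X²] = \frac{1}{12} + (\frac{11}{2})²
= \frac{91}{3}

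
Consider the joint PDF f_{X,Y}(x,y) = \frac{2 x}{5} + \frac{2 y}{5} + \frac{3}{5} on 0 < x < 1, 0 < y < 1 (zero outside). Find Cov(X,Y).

E[XY] = ∫∫ xy × f(x,y) dx dy = \frac{17}{60}
E[X] = \frac{8}{15}
E[Y] = \frac{8}{15}
Cov(X,Y) = E[XY] - E[X]E[Y] = - \frac{1}{900}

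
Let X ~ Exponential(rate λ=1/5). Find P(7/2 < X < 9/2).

P(7/2 < X < 9/2) = ∫_{7/2}^{9/2} f(x) dx
where f(x) = \frac{e^{- \frac{x}{5}}}{5}
= - \frac{1 - e^{\frac{1}{5}}}{e^{\frac{9}{10}}}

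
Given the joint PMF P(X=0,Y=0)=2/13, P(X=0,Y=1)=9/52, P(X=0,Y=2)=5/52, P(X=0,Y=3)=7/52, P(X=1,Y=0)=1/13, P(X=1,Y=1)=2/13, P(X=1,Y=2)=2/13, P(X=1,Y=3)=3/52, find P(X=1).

P(X=1) = P(X=1,Y=0) + P(X=1,Y=1) + P(X=1,Y=2) + P(X=1,Y=3)
= 1/13 + 2/13 + 2/13 + 3/52
= 23/52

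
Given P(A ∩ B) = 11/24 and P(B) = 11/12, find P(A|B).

P(A|B) = P(A ∩ B) / P(B)
= (11/24) / (11/12)
= 1/2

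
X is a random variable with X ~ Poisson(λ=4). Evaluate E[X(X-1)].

E[X(X-1)] = E[X² - X] = E[X²] - E[X]
E[X] = 4
E[X²] = Var(X) + (E[X])² = 4 + (4)² = 20
E[X(X-1)] = 20 - 4 = 16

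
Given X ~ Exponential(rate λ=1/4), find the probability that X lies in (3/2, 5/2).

P(3/2 < X < 5/2) = ∫_{3/2}^{5/2} f(x) dx
where f(x) = \frac{e^{- \frac{x}{4}}}{4}
= - \frac{1 - e^{\frac{1}{4}}}{e^{\frac{5}{8}}}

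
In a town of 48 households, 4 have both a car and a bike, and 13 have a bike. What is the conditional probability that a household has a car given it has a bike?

P(A ∩ B) = 4/48 = 1/12
P(B) = 13/48
P(A|B) = P(A ∩ B) / P(B) = (1/12) / (13/48) = 4/13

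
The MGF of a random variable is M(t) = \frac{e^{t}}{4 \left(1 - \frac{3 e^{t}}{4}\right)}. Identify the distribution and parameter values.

The MGF M(t) = \frac{e^{t}}{4 \left(1 - \frac{3 e^{t}}{4}\right)} is the standard form for the Geometric distribution.
Comparing with the known MGF formula identifies: Geometric(p=1/4), X = trial number of first success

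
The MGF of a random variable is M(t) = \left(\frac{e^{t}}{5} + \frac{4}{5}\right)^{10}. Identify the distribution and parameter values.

The MGF M(t) = \left(\frac{e^{t}}{5} + \frac{4}{5}\right)^{10} is the standard form for the Binomial distribution.
Comparing with the known MGF formula identifies: Binomial(n=10, p=1/5)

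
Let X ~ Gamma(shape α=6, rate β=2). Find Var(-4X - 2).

For X ~ Gamma(shape α=6, rate β=2):
Var(X) = \frac{3}{2}
Var(-4X - 2) = (-4)² × Var(X) = 16 × \frac{3}{2} = 24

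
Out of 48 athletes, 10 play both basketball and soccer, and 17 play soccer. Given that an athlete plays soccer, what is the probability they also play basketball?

P(A ∩ B) = 10/48 = 5/24
P(B) = 17/48
P(A|B) = P(A ∩ B) / P(B) = (5/24) / (17/48) = 10/17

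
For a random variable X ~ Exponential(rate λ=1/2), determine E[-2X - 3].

For X ~ Exponential(rate λ=1/2):
E[X] = 2
E[-2X - 3] = -2 × E[X] - 3 = -7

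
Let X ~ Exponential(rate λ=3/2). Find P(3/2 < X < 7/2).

P(3/2 < X < 7/2) = ∫_{3/2}^{7/2} f(x) dx
where f(x) = \frac{3 e^{- \frac{3 x}{2}}}{2}
= - \frac{1 - e^{3}}{e^{\frac{21}{4}}}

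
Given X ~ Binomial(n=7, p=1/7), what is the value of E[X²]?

Using the identity E[X²] = Var(X) + (E[X])²:
E[X] = 1
Var(X) = \frac{6}{7}
E[X²] = \frac{6}{7} + (1)²
= \frac{13}{7}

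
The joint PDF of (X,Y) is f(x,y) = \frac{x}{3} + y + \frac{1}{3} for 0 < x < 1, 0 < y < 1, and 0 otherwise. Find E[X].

E[X] = ∫_0^1 ∫_0^1 x × f(x,y) dy dx
= ∫_0^1 ∫_0^1 x × (\frac{x}{3} + y + \frac{1}{3}) dy dx
= \frac{19}{36}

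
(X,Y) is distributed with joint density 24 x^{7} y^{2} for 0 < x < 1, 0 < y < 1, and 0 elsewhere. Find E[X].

E[X] = ∫_0^1 ∫_0^1 x × f(x,y) dy dx
= ∫_0^1 ∫_0^1 x × (24 x^{7} y^{2}) dy dx
= \frac{8}{9}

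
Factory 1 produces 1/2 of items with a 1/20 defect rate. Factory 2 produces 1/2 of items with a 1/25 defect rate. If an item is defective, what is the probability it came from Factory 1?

Using Bayes' theorem:
P(F1) = 1/2, P(D|F1) = 1/20
P(F2) = 1/2, P(D|F2) = 1/25
P(D) = P(D|F1)P(F1) + P(D|F2)P(F2)
     = \frac{9}{200}
P(F1|D) = P(D|F1)P(F1) / P(D)
= \frac{5}{9}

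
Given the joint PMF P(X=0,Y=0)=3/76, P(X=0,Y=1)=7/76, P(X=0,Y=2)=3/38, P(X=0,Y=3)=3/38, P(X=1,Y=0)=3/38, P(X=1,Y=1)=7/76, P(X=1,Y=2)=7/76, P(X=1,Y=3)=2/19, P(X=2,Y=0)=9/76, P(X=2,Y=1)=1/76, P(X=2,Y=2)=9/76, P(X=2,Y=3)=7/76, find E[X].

First find marginal of X:
P(X=0) = 11/38
P(X=1) = 7/19
P(X=2) = 13/38
E[X] = 0 × 11/38 + 1 × 7/19 + 2 × 13/38 = 20/19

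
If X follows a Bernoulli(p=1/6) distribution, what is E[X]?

For X ~ Bernoulli(p=1/6), the expected value is:
E[X] = \frac{1}{6}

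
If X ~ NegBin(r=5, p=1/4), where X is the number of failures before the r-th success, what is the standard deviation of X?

For X ~ NegBin(r=5, p=1/4), where X is the number of failures before the r-th success:
Var(X) = 60
SD(X) = √(Var(X)) = √(60) = 2 \sqrt{15}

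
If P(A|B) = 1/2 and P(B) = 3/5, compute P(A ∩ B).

By definition, P(A|B) = P(A ∩ B) / P(B)
So P(A ∩ B) = P(A|B) × P(B)
= 1/2 × 3/5
= 3/10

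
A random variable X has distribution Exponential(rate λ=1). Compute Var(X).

For X ~ Exponential(rate λ=1):
Var(X) = 1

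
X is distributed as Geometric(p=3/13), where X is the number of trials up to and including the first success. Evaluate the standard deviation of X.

For X ~ Geometric(p=3/13), where X is the number of trials up to and including the first success:
Var(X) = \frac{130}{9}
SD(X) = √(Var(X)) = √(\frac{130}{9}) = \frac{\sqrt{130}}{3}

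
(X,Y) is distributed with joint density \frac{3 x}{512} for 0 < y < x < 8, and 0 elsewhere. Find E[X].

f_X(x) = ∫_0^x \frac{3 x}{512} dy = \frac{3 x^{2}}{512}
E[X] = ∫_0^8 x × (\frac{3 x^{2}}{512}) dx = 6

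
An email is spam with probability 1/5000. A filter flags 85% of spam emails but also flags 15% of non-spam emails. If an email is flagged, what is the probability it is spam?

Let D = the rare event, + = positive/flagged.
P(D) = 1/5000
P(+|D) = 85/100 = 17/20
P(+|D') = 15/100 = 3/20
P(+) = P(+|D)P(D) + P(+|D')P(D')
     = \frac{17}{20} × \frac{1}{5000} + \frac{3}{20} × \frac{4999}{5000}
     = \frac{7507}{50000}
P(D|+) = P(+|D)P(D)/P(+) = \frac{17}{15014}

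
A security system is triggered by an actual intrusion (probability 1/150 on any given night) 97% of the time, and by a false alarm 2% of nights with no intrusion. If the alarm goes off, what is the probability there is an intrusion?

Let D = the rare event, + = positive/flagged.
P(D) = 1/150
P(+|D) = 97/100
P(+|D') = 2/100 = 1/50
P(+) = P(+|D)P(D) + P(+|D')P(D')
     = \frac{97}{100} × \frac{1}{150} + \frac{1}{50} × \frac{149}{150}
     = \frac{79}{3000}
P(D|+) = P(+|D)P(D)/P(+) = \frac{97}{395}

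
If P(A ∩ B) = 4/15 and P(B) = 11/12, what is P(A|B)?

P(A|B) = P(A ∩ B) / P(B)
= (4/15) / (11/12)
= 16/55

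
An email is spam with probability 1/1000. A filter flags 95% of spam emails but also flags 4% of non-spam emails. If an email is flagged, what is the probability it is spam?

Let D = the rare event, + = positive/flagged.
P(D) = 1/1000
P(+|D) = 95/100 = 19/20
P(+|D') = 4/100 = 1/25
P(+) = P(+|D)P(D) + P(+|D')P(D')
     = \frac{19}{20} × \frac{1}{1000} + \frac{1}{25} × \frac{999}{1000}
     = \frac{4091}{100000}
P(D|+) = P(+|D)P(D)/P(+) = \frac{95}{4091}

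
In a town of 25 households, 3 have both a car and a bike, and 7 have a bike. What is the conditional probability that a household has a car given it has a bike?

P(A ∩ B) = 3/25
P(B) = 7/25
P(A|B) = P(A ∩ B) / P(B) = (3/25) / (7/25) = 3/7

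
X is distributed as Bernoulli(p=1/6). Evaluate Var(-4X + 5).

For X ~ Bernoulli(p=1/6):
Var(X) = \frac{5}{36}
Var(-4X + 5) = (-4)² × Var(X) = 16 × \frac{5}{36} = \frac{20}{9}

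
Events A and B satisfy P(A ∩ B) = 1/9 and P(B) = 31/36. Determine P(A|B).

P(A|B) = P(A ∩ B) / P(B)
= (1/9) / (31/36)
= 4/31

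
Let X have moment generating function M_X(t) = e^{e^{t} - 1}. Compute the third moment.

To find E[X^3], compute M^(3)(0):
M^(1)(t) = e^{t} e^{e^{t} - 1}
M^(2)(t) = e^{2 t} e^{e^{t} - 1} + e^{t} e^{e^{t} - 1}
M^(3)(t) = e^{3 t} e^{e^{t} - 1} + 3 e^{2 t} e^{e^{t} - 1} + e^{t} e^{e^{t} - 1}
M^(3)(0) = 5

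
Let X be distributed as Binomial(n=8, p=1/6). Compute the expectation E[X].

For X ~ Binomial(n=8, p=1/6), the expected value is:
E[X] = \frac{4}{3}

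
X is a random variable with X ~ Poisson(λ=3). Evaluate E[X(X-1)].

E[X(X-1)] = E[X² - X] = E[X²] - E[X]
E[X] = 3
E[X²] = Var(X) + (E[X])² = 3 + (3)² = 12
E[X(X-1)] = 12 - 3 = 9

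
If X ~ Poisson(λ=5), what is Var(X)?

For X ~ Poisson(λ=5):
Var(X) = 5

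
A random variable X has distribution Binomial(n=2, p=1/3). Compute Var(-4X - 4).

For X ~ Binomial(n=2, p=1/3):
Var(X) = \frac{4}{9}
Var(-4X - 4) = (-4)² × Var(X) = 16 × \frac{4}{9} = \frac{64}{9}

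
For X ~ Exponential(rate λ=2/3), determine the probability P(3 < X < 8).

P(3 < X < 8) = ∫_{3}^{8} f(x) dx
where f(x) = \frac{2 e^{- \frac{2 x}{3}}}{3}
= - \frac{1}{e^{\frac{16}{3}}} + e^{-2}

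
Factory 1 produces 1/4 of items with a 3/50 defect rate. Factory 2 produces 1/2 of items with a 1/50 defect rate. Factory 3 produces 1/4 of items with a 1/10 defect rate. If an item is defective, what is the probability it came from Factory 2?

Using Bayes' theorem:
P(F1) = 1/4, P(D|F1) = 3/50
P(F2) = 1/2, P(D|F2) = 1/50
P(F3) = 1/4, P(D|F3) = 1/10
P(D) = P(D|F1)P(F1) + P(D|F2)P(F2) + P(D|F3)P(F3)
     = \frac{1}{20}
P(F2|D) = P(D|F2)P(F2) / P(D)
= \frac{1}{5}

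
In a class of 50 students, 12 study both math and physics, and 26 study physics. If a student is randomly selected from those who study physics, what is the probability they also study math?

P(A ∩ B) = 12/50 = 6/25
P(B) = 26/50 = 13/25
P(A|B) = P(A ∩ B) / P(B) = (6/25) / (13/25) = 6/13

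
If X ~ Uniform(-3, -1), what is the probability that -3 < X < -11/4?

P(-3 < X < -11/4) = ∫_{-3}^{-11/4} f(x) dx
where f(x) = \frac{1}{2}
= \frac{1}{8}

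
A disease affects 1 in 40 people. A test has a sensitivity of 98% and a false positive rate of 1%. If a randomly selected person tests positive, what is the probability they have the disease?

Let D = the rare event, + = positive/flagged.
P(D) = 1/40
P(+|D) = 98/100 = 49/50
P(+|D') = 1/100
P(+) = P(+|D)P(D) + P(+|D')P(D')
     = \frac{49}{50} × \frac{1}{40} + \frac{1}{100} × \frac{39}{40}
     = \frac{137}{4000}
P(D|+) = P(+|D)P(D)/P(+) = \frac{98}{137}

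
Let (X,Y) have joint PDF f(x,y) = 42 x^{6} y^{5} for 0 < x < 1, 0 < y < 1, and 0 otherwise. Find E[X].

E[X] = ∫_0^1 ∫_0^1 x × f(x,y) dy dx
= ∫_0^1 ∫_0^1 x × (42 x^{6} y^{5}) dy dx
= \frac{7}{8}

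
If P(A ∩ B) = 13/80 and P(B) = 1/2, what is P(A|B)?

P(A|B) = P(A ∩ B) / P(B)
= (13/80) / (1/2)
= 13/40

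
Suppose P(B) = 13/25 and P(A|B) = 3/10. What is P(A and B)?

By definition, P(A|B) = P(A ∩ B) / P(B)
So P(A ∩ B) = P(A|B) × P(B)
= 3/10 × 13/25
= 39/250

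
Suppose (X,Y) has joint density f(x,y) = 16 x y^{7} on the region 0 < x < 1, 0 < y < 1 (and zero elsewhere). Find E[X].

E[X] = ∫_0^1 ∫_0^1 x × f(x,y) dy dx
= ∫_0^1 ∫_0^1 x × (16 x y^{7}) dy dx
= \frac{2}{3}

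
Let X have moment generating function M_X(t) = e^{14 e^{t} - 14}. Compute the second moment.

To find E[X^2], compute M^(2)(0):
M^(1)(t) = 14 e^{t} e^{14 e^{t} - 14}
M^(2)(t) = 196 e^{2 t} e^{14 e^{t} - 14} + 14 e^{t} e^{14 e^{t} - 14}
M^(2)(0) = 210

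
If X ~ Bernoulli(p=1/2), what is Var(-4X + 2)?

For X ~ Bernoulli(p=1/2):
Var(X) = \frac{1}{4}
Var(-4X + 2) = (-4)² × Var(X) = 16 × \frac{1}{4} = 4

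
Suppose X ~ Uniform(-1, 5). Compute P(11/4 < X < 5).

P(11/4 < X < 5) = ∫_{11/4}^{5} f(x) dx
where f(x) = \frac{1}{6}
= \frac{3}{8}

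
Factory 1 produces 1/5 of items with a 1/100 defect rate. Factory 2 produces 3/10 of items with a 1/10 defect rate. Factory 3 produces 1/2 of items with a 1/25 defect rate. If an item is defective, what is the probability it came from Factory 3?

Using Bayes' theorem:
P(F1) = 1/5, P(D|F1) = 1/100
P(F2) = 3/10, P(D|F2) = 1/10
P(F3) = 1/2, P(D|F3) = 1/25
P(D) = P(D|F1)P(F1) + P(D|F2)P(F2) + P(D|F3)P(F3)
     = \frac{13}{250}
P(F3|D) = P(D|F3)P(F3) / P(D)
= \frac{5}{13}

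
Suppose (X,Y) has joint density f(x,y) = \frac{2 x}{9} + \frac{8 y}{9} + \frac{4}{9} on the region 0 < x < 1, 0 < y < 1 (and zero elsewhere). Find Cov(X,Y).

E[XY] = ∫∫ xy × f(x,y) dx dy = \frac{8}{27}
E[X] = \frac{14}{27}
E[Y] = \frac{31}{54}
Cov(X,Y) = E[XY] - E[X]E[Y] = - \frac{1}{729}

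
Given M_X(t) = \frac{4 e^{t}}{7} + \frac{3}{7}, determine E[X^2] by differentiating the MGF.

To find E[X^2], compute M^(2)(0):
M^(1)(t) = \frac{4 e^{t}}{7}
M^(2)(t) = \frac{4 e^{t}}{7}
M^(2)(0) = \frac{4}{7}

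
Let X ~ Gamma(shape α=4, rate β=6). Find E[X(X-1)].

E[X(X-1)] = E[X² - X] = E[X²] - E[X]
E[X] = \frac{2}{3}
E[X²] = Var(X) + (E[X])² = \frac{1}{9} + (\frac{2}{3})² = \frac{5}{9}
E[X(X-1)] = \frac{5}{9} - \frac{2}{3} = - \frac{1}{9}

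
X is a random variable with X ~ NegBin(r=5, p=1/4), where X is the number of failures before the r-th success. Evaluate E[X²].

Using the identity E[X²] = Var(X) + (E[X])²:
E[X] = 15
Var(X) = 60
E[X²] = 60 + (15)²
= 285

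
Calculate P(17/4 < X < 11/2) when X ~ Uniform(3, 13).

P(17/4 < X < 11/2) = ∫_{17/4}^{11/2} f(x) dx
where f(x) = \frac{1}{10}
= \frac{1}{8}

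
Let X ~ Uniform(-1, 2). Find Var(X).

For X ~ Uniform(-1, 2):
Var(X) = \frac{3}{4}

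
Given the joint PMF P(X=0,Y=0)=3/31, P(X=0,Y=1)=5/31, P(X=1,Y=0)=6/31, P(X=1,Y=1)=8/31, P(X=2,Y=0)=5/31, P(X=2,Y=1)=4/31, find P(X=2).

P(X=2) = P(X=2,Y=0) + P(X=2,Y=1)
= 5/31 + 4/31
= 9/31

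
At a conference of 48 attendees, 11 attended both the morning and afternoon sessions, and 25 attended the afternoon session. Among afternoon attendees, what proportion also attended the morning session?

P(A ∩ B) = 11/48
P(B) = 25/48
P(A|B) = P(A ∩ B) / P(B) = (11/48) / (25/48) = 11/25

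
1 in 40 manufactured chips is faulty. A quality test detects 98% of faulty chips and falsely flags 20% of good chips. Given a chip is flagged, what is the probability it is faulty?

Let D = the rare event, + = positive/flagged.
P(D) = 1/40
P(+|D) = 98/100 = 49/50
P(+|D') = 20/100 = 1/5
P(+) = P(+|D)P(D) + P(+|D')P(D')
     = \frac{49}{50} × \frac{1}{40} + \frac{1}{5} × \frac{39}{40}
     = \frac{439}{2000}
P(D|+) = P(+|D)P(D)/P(+) = \frac{49}{439}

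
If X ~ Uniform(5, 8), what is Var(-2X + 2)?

For X ~ Uniform(5, 8):
Var(X) = \frac{3}{4}
Var(-2X + 2) = (-2)² × Var(X) = 4 × \frac{3}{4} = 3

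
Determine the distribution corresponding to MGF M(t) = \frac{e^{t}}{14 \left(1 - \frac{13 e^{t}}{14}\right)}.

The MGF M(t) = \frac{e^{t}}{14 \left(1 - \frac{13 e^{t}}{14}\right)} is the standard form for the Geometric distribution.
Comparing with the known MGF formula identifies: Geometric(p=1/14), X = trial number of first success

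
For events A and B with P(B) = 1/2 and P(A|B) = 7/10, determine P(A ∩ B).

By definition, P(A|B) = P(A ∩ B) / P(B)
So P(A ∩ B) = P(A|B) × P(B)
= 7/10 × 1/2
= 7/20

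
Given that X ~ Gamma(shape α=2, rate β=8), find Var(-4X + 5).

For X ~ Gamma(shape α=2, rate β=8):
Var(X) = \frac{1}{32}
Var(-4X + 5) = (-4)² × Var(X) = 16 × \frac{1}{32} = \frac{1}{2}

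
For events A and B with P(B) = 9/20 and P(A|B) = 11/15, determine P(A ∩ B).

By definition, P(A|B) = P(A ∩ B) / P(B)
So P(A ∩ B) = P(A|B) × P(B)
= 11/15 × 9/20
= 33/100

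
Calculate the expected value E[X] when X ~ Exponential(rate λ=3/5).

For X ~ Exponential(rate λ=3/5), the expected value is:
E[X] = \frac{5}{3}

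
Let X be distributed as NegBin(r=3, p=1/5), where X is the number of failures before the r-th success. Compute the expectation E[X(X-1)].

E[X(X-1)] = E[X² - X] = E[X²] - E[X]
E[X] = 12
E[X²] = Var(X) + (E[X])² = 60 + (12)² = 204
E[X(X-1)] = 204 - 12 = 192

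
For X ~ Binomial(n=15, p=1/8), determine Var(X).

For X ~ Binomial(n=15, p=1/8):
Var(X) = \frac{105}{64}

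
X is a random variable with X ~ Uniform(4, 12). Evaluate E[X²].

Using the identity E[X²] = Var(X) + (E[X])²:
E[X] = 8
Var(X) = \frac{16}{3}
E[X²] = \frac{16}{3} + (8)²
= \frac{208}{3}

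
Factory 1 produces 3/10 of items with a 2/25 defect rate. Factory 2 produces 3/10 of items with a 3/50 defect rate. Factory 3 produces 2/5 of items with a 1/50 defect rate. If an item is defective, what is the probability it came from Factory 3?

Using Bayes' theorem:
P(F1) = 3/10, P(D|F1) = 2/25
P(F2) = 3/10, P(D|F2) = 3/50
P(F3) = 2/5, P(D|F3) = 1/50
P(D) = P(D|F1)P(F1) + P(D|F2)P(F2) + P(D|F3)P(F3)
     = \frac{1}{20}
P(F3|D) = P(D|F3)P(F3) / P(D)
= \frac{4}{25}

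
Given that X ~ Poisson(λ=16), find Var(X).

For X ~ Poisson(λ=16):
Var(X) = 16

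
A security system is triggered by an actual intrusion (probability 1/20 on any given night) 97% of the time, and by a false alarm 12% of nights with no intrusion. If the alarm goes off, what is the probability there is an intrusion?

Let D = the rare event, + = positive/flagged.
P(D) = 1/20
P(+|D) = 97/100
P(+|D') = 12/100 = 3/25
P(+) = P(+|D)P(D) + P(+|D')P(D')
     = \frac{97}{100} × \frac{1}{20} + \frac{3}{25} × \frac{19}{20}
     = \frac{13}{80}
P(D|+) = P(+|D)P(D)/P(+) = \frac{97}{325}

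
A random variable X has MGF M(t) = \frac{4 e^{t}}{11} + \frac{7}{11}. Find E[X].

To find E[X], compute M^(1)(0):
M^(1)(t) = \frac{4 e^{t}}{11}
M^(1)(0) = \frac{4}{11}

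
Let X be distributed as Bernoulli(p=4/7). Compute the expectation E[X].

For X ~ Bernoulli(p=4/7), the expected value is:
E[X] = \frac{4}{7}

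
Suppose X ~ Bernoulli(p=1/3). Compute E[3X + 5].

For X ~ Bernoulli(p=1/3):
E[X] = \frac{1}{3}
E[3X + 5] = 3 × E[X] + 5 = 6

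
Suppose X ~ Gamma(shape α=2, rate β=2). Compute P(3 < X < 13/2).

P(3 < X < 13/2) = ∫_{3}^{13/2} f(x) dx
where f(x) = 4 x e^{- 2 x}
= \frac{7 \left(-2 + e^{7}\right)}{e^{13}}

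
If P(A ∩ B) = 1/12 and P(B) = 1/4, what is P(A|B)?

P(A|B) = P(A ∩ B) / P(B)
= (1/12) / (1/4)
= 1/3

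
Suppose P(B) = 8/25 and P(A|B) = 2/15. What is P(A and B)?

By definition, P(A|B) = P(A ∩ B) / P(B)
So P(A ∩ B) = P(A|B) × P(B)
= 2/15 × 8/25
= 16/375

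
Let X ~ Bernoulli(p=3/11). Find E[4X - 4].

For X ~ Bernoulli(p=3/11):
E[X] = \frac{3}{11}
E[4X - 4] = 4 × E[X] - 4 = - \frac{32}{11}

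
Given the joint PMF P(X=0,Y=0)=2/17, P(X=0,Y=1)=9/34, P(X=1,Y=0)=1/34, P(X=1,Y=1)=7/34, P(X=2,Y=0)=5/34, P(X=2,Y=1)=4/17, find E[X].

First find marginal of X:
P(X=0) = 13/34
P(X=1) = 4/17
P(X=2) = 13/34
E[X] = 0 × 13/34 + 1 × 4/17 + 2 × 13/34 = 1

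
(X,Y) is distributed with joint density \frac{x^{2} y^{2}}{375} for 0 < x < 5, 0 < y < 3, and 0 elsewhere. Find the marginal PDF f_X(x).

f_X(x) = ∫_0^3 f(x,y) dy
= ∫_0^3 \frac{x^{2} y^{2}}{375} dy
= \frac{3 x^{2}}{125} for 0 < x < 5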